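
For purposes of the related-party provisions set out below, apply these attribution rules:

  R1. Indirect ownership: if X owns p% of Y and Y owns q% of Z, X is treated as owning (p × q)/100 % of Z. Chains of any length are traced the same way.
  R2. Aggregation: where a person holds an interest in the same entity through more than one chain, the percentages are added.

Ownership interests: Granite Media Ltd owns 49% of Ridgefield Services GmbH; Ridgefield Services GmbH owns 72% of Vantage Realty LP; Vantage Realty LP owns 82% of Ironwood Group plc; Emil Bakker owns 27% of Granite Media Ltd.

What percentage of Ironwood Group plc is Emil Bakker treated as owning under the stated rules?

Chain via Granite Media Ltd → Ridgefield Services GmbH → Vantage Realty LP (R1): 27% × 49% × 72% × 82% = 7.810992% of Ironwood Group plc.

7.810992%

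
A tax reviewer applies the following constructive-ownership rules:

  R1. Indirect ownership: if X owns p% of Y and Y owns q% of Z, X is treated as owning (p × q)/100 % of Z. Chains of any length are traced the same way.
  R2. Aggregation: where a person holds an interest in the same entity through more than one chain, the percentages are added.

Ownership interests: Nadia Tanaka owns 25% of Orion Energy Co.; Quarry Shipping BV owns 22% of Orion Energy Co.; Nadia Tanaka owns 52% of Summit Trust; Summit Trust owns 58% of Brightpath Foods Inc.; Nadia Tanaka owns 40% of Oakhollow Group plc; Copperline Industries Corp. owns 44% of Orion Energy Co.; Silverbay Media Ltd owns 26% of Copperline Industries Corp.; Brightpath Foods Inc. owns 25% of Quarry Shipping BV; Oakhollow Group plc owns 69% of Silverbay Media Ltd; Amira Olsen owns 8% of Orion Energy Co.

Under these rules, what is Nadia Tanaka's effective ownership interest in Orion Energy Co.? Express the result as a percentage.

Chain via Summit Trust → Brightpath Foods Inc. → Quarry Shipping BV (R1): 52% × 58% × 25% × 22% = 1.6588% of Orion Energy Co.
Chain via Oakhollow Group plc → Silverbay Media Ltd → Copperline Industries Corp. (R1): 40% × 69% × 26% × 44% = 3.15744% of Orion Energy Co.
Direct interest in Orion Energy Co: 25%.
Aggregating (R2): 1.6588% + 3.15744% + 25% = 29.81624%.

29.81624%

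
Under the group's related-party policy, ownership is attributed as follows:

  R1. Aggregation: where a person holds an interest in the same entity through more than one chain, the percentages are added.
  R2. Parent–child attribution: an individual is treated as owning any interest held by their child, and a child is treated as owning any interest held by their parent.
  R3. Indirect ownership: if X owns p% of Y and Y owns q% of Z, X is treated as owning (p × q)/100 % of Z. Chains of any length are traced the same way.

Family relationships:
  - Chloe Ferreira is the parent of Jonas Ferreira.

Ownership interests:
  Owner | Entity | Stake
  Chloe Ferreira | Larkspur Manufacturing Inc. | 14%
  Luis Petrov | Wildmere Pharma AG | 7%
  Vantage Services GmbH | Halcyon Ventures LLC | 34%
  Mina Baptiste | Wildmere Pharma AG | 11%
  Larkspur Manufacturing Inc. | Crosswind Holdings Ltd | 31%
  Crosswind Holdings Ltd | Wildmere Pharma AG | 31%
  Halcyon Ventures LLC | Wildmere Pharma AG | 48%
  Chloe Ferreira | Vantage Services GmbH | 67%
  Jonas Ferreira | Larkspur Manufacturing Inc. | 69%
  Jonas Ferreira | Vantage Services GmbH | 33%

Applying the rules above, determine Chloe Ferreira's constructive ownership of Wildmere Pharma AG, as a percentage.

24.2963%

By parent–child attribution (R2), Chloe Ferreira is treated as also owning Jonas Ferreira's interest in Larkspur Manufacturing Inc, giving 14% + 69% = 83%.
By parent–child attribution (R2), Chloe Ferreira is treated as also owning Jonas Ferreira's interest in Vantage Services GmbH, giving 67% + 33% = 100%.
Chain via Larkspur Manufacturing Inc. → Crosswind Holdings Ltd (R3): 83% × 31% × 31% = 7.9763% of Wildmere Pharma AG.
Chain via Vantage Services GmbH → Halcyon Ventures LLC (R3): 100% × 34% × 48% = 16.32% of Wildmere Pharma AG.
Aggregating (R1): 7.9763% + 16.32% = 24.2963%.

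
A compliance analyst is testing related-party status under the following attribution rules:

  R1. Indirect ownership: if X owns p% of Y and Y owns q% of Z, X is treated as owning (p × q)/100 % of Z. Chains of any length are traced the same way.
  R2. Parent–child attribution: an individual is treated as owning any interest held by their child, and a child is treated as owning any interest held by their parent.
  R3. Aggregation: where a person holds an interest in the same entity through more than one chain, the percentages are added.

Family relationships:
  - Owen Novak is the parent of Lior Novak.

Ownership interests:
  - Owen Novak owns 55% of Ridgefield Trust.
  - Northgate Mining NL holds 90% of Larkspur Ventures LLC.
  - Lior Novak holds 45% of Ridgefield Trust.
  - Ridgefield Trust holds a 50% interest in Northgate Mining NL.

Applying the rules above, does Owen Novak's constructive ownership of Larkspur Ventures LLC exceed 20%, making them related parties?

By parent–child attribution (R2), Owen Novak is treated as also owning Lior Novak's interest in Ridgefield Trust, giving 55% + 45% = 100%.
Chain via Ridgefield Trust → Northgate Mining NL (R1): 100% × 50% × 90% = 45% of Larkspur Ventures LLC.
45% exceeds the 20% threshold, so Owen is a related party to Larkspur Ventures LLC.

Yes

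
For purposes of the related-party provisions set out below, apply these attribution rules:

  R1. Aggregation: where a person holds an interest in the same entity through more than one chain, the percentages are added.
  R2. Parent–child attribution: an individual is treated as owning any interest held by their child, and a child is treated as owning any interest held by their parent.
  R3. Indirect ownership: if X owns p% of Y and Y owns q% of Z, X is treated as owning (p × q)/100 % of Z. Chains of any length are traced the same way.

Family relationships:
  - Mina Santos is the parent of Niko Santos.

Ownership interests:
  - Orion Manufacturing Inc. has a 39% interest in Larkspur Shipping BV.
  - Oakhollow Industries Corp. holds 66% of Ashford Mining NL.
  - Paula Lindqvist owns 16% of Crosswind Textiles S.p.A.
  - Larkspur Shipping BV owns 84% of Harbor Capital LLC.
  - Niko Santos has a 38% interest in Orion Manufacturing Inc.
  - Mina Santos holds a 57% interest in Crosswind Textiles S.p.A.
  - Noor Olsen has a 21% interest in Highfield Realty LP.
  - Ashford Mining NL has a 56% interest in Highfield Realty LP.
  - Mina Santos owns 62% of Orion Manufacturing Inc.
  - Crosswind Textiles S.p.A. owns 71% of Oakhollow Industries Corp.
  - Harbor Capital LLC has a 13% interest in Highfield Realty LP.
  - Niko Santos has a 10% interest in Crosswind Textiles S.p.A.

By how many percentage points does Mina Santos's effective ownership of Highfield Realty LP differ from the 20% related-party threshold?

1.840672

By parent–child attribution (R2), Mina Santos is treated as also owning Niko Santos's interest in Crosswind Textiles S.p.A, giving 57% + 10% = 67%.
By parent–child attribution (R2), Mina Santos is treated as also owning Niko Santos's interest in Orion Manufacturing Inc, giving 62% + 38% = 100%.
Chain via Crosswind Textiles S.p.A. → Oakhollow Industries Corp. → Ashford Mining NL (R3): 67% × 71% × 66% × 56% = 17.581872% of Highfield Realty LP.
Chain via Orion Manufacturing Inc. → Larkspur Shipping BV → Harbor Capital LLC (R3): 100% × 39% × 84% × 13% = 4.2588% of Highfield Realty LP.
Aggregating (R1): 17.581872% + 4.2588% = 21.840672%.
21.840672% exceeds the 20% threshold by 1.840672 percentage points.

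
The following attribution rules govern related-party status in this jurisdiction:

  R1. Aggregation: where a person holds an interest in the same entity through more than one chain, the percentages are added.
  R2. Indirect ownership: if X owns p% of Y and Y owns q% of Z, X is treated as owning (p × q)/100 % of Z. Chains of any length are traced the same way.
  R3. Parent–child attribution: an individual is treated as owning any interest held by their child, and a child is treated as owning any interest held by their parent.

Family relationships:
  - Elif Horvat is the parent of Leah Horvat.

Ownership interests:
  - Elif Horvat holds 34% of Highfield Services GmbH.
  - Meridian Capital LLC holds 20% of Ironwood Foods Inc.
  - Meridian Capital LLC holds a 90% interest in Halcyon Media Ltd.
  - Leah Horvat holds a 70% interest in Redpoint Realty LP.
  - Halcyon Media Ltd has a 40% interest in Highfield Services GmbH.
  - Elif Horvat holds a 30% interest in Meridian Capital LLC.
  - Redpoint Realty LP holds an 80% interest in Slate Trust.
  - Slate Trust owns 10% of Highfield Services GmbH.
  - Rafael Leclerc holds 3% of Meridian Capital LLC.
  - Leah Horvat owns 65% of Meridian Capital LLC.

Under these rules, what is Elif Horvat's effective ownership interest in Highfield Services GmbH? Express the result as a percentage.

By parent–child attribution (R3), Elif Horvat is treated as also owning Leah Horvat's interest in Meridian Capital LLC, giving 30% + 65% = 95%.
By parent–child attribution (R3), Elif Horvat is treated as owning Leah Horvat's 70% interest in Redpoint Realty LP.
Chain via Meridian Capital LLC → Halcyon Media Ltd (R2): 95% × 90% × 40% = 34.2% of Highfield Services GmbH.
Direct interest in Highfield Services GmbH: 34%.
Chain via Redpoint Realty LP → Slate Trust (R2): 70% × 80% × 10% = 5.6% of Highfield Services GmbH.
Aggregating (R1): 34.2% + 34% + 5.6% = 73.8%.

73.8%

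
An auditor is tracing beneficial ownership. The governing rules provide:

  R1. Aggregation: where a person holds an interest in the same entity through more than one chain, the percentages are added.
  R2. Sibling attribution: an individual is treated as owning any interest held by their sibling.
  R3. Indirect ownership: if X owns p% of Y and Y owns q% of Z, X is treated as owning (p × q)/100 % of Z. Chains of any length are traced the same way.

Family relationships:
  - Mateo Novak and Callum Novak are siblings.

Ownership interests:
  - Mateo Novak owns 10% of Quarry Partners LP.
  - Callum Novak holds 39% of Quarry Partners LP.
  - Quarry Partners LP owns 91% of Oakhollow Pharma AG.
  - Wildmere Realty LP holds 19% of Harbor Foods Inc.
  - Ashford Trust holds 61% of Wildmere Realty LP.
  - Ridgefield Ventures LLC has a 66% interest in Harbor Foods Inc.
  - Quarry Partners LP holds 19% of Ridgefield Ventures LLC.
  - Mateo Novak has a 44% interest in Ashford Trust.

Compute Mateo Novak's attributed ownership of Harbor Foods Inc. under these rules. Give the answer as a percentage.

By sibling attribution (R2), Mateo Novak is treated as also owning Callum Novak's interest in Quarry Partners LP, giving 10% + 39% = 49%.
Chain via Ashford Trust → Wildmere Realty LP (R3): 44% × 61% × 19% = 5.0996% of Harbor Foods Inc.
Chain via Quarry Partners LP → Ridgefield Ventures LLC (R3): 49% × 19% × 66% = 6.1446% of Harbor Foods Inc.
Aggregating (R1): 5.0996% + 6.1446% = 11.2442%.

11.2442%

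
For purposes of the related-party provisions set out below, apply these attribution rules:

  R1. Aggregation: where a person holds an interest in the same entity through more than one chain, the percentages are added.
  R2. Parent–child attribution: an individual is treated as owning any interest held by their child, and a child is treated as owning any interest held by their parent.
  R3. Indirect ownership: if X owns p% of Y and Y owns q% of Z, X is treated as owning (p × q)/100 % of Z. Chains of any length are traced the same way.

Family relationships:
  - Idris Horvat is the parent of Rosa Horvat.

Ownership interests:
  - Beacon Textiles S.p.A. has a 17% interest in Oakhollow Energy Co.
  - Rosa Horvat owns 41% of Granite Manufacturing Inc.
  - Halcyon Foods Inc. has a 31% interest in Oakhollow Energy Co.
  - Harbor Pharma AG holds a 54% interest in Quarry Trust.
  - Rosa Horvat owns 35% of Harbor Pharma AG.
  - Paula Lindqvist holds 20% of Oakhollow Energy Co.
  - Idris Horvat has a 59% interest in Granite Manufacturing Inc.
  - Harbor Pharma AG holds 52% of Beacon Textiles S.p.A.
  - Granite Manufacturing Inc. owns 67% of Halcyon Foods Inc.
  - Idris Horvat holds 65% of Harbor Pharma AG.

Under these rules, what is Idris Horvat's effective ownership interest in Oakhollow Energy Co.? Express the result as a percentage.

29.61%

By parent–child attribution (R2), Idris Horvat is treated as also owning Rosa Horvat's interest in Harbor Pharma AG, giving 65% + 35% = 100%.
By parent–child attribution (R2), Idris Horvat is treated as also owning Rosa Horvat's interest in Granite Manufacturing Inc, giving 59% + 41% = 100%.
Chain via Harbor Pharma AG → Beacon Textiles S.p.A. (R3): 100% × 52% × 17% = 8.84% of Oakhollow Energy Co.
Chain via Granite Manufacturing Inc. → Halcyon Foods Inc. (R3): 100% × 67% × 31% = 20.77% of Oakhollow Energy Co.
Aggregating (R1): 8.84% + 20.77% = 29.61%.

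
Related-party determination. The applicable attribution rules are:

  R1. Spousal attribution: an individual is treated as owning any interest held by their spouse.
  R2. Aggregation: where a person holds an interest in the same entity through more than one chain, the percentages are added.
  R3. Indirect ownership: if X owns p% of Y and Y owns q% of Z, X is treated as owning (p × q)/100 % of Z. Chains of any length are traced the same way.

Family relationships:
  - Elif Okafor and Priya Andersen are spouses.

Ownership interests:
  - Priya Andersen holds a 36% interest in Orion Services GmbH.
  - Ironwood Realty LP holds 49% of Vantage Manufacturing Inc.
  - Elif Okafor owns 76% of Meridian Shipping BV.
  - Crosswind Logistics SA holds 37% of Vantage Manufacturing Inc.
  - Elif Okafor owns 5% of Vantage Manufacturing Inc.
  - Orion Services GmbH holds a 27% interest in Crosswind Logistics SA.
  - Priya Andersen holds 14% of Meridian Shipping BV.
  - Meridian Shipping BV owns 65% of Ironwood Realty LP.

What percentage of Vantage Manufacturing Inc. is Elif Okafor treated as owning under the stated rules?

By spousal attribution (R1), Elif Okafor is treated as also owning Priya Andersen's interest in Meridian Shipping BV, giving 76% + 14% = 90%.
By spousal attribution (R1), Elif Okafor is treated as owning Priya Andersen's 36% interest in Orion Services GmbH.
Chain via Meridian Shipping BV → Ironwood Realty LP (R3): 90% × 65% × 49% = 28.665% of Vantage Manufacturing Inc.
Direct interest in Vantage Manufacturing Inc: 5%.
Chain via Orion Services GmbH → Crosswind Logistics SA (R3): 36% × 27% × 37% = 3.5964% of Vantage Manufacturing Inc.
Aggregating (R2): 28.665% + 5% + 3.5964% = 37.2614%.

37.2614%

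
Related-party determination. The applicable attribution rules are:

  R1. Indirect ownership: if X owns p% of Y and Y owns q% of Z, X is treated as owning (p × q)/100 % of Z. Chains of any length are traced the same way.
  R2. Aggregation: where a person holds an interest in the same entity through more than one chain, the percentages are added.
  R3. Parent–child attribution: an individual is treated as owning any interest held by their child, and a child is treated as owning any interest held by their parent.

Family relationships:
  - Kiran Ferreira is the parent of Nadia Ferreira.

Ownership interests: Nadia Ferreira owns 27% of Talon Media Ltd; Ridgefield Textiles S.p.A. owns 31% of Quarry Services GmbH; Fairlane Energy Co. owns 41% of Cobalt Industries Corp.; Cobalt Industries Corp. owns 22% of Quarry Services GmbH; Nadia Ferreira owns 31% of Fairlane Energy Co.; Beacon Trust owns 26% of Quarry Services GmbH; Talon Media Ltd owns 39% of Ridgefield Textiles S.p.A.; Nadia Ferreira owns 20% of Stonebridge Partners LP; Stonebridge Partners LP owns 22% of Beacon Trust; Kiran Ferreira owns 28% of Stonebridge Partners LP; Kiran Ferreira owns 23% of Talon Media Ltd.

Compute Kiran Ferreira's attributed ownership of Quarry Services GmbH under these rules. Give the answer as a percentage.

By parent–child attribution (R3), Kiran Ferreira is treated as also owning Nadia Ferreira's interest in Talon Media Ltd, giving 23% + 27% = 50%.
By parent–child attribution (R3), Kiran Ferreira is treated as also owning Nadia Ferreira's interest in Stonebridge Partners LP, giving 28% + 20% = 48%.
By parent–child attribution (R3), Kiran Ferreira is treated as owning Nadia Ferreira's 31% interest in Fairlane Energy Co.
Chain via Talon Media Ltd → Ridgefield Textiles S.p.A. (R1): 50% × 39% × 31% = 6.045% of Quarry Services GmbH.
Chain via Stonebridge Partners LP → Beacon Trust (R1): 48% × 22% × 26% = 2.7456% of Quarry Services GmbH.
Chain via Fairlane Energy Co. → Cobalt Industries Corp. (R1): 31% × 41% × 22% = 2.7962% of Quarry Services GmbH.
Aggregating (R2): 6.045% + 2.7456% + 2.7962% = 11.5868%.

11.5868%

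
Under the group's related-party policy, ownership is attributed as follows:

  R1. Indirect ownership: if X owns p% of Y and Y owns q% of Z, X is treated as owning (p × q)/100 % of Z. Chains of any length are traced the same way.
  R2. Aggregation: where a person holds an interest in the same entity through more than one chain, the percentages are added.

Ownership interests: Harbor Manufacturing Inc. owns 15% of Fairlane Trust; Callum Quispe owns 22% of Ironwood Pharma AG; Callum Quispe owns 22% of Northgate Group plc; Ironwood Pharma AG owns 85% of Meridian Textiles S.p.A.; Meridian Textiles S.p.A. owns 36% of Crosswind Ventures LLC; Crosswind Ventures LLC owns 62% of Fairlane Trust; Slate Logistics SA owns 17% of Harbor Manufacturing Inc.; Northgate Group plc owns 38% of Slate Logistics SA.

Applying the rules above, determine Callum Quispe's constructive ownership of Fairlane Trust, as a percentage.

4.38702%

Chain via Northgate Group plc → Slate Logistics SA → Harbor Manufacturing Inc. (R1): 22% × 38% × 17% × 15% = 0.21318% of Fairlane Trust.
Chain via Ironwood Pharma AG → Meridian Textiles S.p.A. → Crosswind Ventures LLC (R1): 22% × 85% × 36% × 62% = 4.17384% of Fairlane Trust.
Aggregating (R2): 0.21318% + 4.17384% = 4.38702%.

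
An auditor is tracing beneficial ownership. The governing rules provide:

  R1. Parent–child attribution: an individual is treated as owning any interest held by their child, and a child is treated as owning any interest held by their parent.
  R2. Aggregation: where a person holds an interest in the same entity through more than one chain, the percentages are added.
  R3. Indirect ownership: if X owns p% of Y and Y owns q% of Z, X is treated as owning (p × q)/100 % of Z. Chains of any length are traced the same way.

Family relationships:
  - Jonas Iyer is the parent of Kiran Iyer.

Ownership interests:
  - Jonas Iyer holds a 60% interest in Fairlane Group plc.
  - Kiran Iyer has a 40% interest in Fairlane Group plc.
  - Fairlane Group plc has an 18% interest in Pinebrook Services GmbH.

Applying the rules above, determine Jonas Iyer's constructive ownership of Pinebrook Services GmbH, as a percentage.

By parent–child attribution (R1), Jonas Iyer is treated as also owning Kiran Iyer's interest in Fairlane Group plc, giving 60% + 40% = 100%.
Chain via Fairlane Group plc (R3): 100% × 18% = 18% of Pinebrook Services GmbH.

18%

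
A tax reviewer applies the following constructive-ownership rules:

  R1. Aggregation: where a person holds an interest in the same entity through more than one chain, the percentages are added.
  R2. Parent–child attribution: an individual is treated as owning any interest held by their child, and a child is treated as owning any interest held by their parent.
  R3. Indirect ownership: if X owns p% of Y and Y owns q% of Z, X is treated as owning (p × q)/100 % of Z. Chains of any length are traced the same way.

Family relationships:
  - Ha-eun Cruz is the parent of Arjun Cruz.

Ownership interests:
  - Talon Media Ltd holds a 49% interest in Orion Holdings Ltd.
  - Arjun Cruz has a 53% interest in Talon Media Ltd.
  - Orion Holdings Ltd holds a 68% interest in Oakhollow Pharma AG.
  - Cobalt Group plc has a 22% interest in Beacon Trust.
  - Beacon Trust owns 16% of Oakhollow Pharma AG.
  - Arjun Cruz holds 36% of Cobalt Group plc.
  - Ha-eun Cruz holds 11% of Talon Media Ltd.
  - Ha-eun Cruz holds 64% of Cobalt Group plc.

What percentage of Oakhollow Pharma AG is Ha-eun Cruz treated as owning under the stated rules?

24.8448%

By parent–child attribution (R2), Ha-eun Cruz is treated as also owning Arjun Cruz's interest in Cobalt Group plc, giving 64% + 36% = 100%.
By parent–child attribution (R2), Ha-eun Cruz is treated as also owning Arjun Cruz's interest in Talon Media Ltd, giving 11% + 53% = 64%.
Chain via Cobalt Group plc → Beacon Trust (R3): 100% × 22% × 16% = 3.52% of Oakhollow Pharma AG.
Chain via Talon Media Ltd → Orion Holdings Ltd (R3): 64% × 49% × 68% = 21.3248% of Oakhollow Pharma AG.
Aggregating (R1): 3.52% + 21.3248% = 24.8448%.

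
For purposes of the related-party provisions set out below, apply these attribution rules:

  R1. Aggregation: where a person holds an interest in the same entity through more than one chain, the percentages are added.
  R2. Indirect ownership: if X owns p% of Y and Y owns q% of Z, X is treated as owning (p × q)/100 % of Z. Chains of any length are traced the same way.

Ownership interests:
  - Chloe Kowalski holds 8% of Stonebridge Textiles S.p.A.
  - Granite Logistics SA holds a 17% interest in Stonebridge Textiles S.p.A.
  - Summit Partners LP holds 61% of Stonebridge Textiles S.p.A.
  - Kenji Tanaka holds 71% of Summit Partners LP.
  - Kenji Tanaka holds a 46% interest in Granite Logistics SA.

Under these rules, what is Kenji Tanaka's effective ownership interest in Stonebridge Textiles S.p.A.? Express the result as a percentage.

51.13%

Chain via Granite Logistics SA (R2): 46% × 17% = 7.82% of Stonebridge Textiles S.p.A.
Chain via Summit Partners LP (R2): 71% × 61% = 43.31% of Stonebridge Textiles S.p.A.
Aggregating (R1): 7.82% + 43.31% = 51.13%.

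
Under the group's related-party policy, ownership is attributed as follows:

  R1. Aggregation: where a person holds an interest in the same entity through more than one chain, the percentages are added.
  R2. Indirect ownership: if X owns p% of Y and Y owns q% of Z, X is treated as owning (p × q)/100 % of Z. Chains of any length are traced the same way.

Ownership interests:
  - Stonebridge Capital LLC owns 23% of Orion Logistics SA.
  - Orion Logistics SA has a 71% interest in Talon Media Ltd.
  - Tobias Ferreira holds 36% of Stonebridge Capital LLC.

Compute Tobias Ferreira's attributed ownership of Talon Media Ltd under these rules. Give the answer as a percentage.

5.8788%

Chain via Stonebridge Capital LLC → Orion Logistics SA (R2): 36% × 23% × 71% = 5.8788% of Talon Media Ltd.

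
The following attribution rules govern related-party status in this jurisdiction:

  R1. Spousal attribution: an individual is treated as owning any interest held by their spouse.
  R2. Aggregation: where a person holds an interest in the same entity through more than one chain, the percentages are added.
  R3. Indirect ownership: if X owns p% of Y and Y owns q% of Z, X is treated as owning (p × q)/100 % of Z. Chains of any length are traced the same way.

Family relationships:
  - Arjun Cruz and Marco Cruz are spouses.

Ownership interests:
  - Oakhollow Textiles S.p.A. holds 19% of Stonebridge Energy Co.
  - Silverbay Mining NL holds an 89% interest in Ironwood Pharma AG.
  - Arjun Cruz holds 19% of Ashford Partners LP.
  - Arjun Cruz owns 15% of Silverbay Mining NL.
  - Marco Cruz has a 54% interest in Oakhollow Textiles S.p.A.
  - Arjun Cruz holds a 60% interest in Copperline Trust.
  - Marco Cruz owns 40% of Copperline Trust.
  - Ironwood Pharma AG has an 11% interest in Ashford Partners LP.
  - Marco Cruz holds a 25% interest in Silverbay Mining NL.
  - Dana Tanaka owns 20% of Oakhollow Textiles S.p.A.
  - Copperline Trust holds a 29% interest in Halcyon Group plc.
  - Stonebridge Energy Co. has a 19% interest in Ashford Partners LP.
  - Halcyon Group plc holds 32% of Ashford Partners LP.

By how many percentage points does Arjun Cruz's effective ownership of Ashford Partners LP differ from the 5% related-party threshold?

29.1454

By spousal attribution (R1), Arjun Cruz is treated as also owning Marco Cruz's interest in Copperline Trust, giving 60% + 40% = 100%.
By spousal attribution (R1), Arjun Cruz is treated as also owning Marco Cruz's interest in Silverbay Mining NL, giving 15% + 25% = 40%.
By spousal attribution (R1), Arjun Cruz is treated as owning Marco Cruz's 54% interest in Oakhollow Textiles S.p.A.
Chain via Copperline Trust → Halcyon Group plc (R3): 100% × 29% × 32% = 9.28% of Ashford Partners LP.
Chain via Silverbay Mining NL → Ironwood Pharma AG (R3): 40% × 89% × 11% = 3.916% of Ashford Partners LP.
Direct interest in Ashford Partners LP: 19%.
Chain via Oakhollow Textiles S.p.A. → Stonebridge Energy Co. (R3): 54% × 19% × 19% = 1.9494% of Ashford Partners LP.
Aggregating (R2): 9.28% + 3.916% + 19% + 1.9494% = 34.1454%.
34.1454% exceeds the 5% threshold by 29.1454 percentage points.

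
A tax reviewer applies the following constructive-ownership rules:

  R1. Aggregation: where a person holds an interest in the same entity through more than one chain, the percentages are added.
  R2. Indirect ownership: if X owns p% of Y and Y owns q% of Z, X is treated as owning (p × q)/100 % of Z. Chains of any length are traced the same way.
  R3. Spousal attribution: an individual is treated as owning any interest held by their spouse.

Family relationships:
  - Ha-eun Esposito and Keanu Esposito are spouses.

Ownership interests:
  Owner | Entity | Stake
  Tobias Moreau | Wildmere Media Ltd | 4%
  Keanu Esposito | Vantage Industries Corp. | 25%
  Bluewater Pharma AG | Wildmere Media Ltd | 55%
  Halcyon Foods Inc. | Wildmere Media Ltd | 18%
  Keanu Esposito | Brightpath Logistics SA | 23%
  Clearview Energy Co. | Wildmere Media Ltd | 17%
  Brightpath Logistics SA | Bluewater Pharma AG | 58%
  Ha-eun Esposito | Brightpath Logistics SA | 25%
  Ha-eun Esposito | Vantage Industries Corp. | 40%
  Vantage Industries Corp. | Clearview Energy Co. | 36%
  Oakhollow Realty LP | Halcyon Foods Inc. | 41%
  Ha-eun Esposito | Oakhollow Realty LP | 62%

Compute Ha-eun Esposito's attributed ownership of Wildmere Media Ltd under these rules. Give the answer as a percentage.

23.8656%

By spousal attribution (R3), Ha-eun Esposito is treated as also owning Keanu Esposito's interest in Brightpath Logistics SA, giving 25% + 23% = 48%.
By spousal attribution (R3), Ha-eun Esposito is treated as also owning Keanu Esposito's interest in Vantage Industries Corp, giving 40% + 25% = 65%.
Chain via Brightpath Logistics SA → Bluewater Pharma AG (R2): 48% × 58% × 55% = 15.312% of Wildmere Media Ltd.
Chain via Vantage Industries Corp. → Clearview Energy Co. (R2): 65% × 36% × 17% = 3.978% of Wildmere Media Ltd.
Chain via Oakhollow Realty LP → Halcyon Foods Inc. (R2): 62% × 41% × 18% = 4.5756% of Wildmere Media Ltd.
Aggregating (R1): 15.312% + 3.978% + 4.5756% = 23.8656%.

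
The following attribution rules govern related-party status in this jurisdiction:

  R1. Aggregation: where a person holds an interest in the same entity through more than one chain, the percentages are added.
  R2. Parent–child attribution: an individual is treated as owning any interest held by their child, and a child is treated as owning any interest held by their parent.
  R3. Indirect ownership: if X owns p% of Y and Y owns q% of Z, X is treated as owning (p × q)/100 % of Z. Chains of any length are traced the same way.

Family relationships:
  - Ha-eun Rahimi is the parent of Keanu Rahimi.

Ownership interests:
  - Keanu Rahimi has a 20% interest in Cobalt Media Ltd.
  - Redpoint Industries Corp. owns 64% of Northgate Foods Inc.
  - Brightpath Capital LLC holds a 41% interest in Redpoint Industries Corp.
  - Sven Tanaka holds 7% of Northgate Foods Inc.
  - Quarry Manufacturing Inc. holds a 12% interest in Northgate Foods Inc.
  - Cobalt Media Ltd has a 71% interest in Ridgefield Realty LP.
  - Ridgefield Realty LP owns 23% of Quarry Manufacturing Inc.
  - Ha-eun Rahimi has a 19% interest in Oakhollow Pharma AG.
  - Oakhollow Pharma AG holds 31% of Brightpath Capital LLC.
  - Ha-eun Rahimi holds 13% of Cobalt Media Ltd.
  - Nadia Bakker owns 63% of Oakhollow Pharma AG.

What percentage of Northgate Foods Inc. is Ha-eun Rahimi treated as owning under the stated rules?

By parent–child attribution (R2), Ha-eun Rahimi is treated as also owning Keanu Rahimi's interest in Cobalt Media Ltd, giving 13% + 20% = 33%.
Chain via Cobalt Media Ltd → Ridgefield Realty LP → Quarry Manufacturing Inc. (R3): 33% × 71% × 23% × 12% = 0.646668% of Northgate Foods Inc.
Chain via Oakhollow Pharma AG → Brightpath Capital LLC → Redpoint Industries Corp. (R3): 19% × 31% × 41% × 64% = 1.545536% of Northgate Foods Inc.
Aggregating (R1): 0.646668% + 1.545536% = 2.192204%.

2.192204%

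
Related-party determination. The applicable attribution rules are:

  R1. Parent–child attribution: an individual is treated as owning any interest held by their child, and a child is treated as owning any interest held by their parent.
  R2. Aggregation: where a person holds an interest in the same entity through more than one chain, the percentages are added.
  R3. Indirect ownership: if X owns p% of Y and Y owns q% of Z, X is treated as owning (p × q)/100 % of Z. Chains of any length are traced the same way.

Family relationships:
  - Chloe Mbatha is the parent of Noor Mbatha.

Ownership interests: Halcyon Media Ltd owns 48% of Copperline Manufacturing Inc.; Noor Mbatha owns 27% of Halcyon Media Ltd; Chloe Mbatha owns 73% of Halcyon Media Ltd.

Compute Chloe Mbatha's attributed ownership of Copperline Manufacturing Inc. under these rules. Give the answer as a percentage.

By parent–child attribution (R1), Chloe Mbatha is treated as also owning Noor Mbatha's interest in Halcyon Media Ltd, giving 73% + 27% = 100%.
Chain via Halcyon Media Ltd (R3): 100% × 48% = 48% of Copperline Manufacturing Inc.

48%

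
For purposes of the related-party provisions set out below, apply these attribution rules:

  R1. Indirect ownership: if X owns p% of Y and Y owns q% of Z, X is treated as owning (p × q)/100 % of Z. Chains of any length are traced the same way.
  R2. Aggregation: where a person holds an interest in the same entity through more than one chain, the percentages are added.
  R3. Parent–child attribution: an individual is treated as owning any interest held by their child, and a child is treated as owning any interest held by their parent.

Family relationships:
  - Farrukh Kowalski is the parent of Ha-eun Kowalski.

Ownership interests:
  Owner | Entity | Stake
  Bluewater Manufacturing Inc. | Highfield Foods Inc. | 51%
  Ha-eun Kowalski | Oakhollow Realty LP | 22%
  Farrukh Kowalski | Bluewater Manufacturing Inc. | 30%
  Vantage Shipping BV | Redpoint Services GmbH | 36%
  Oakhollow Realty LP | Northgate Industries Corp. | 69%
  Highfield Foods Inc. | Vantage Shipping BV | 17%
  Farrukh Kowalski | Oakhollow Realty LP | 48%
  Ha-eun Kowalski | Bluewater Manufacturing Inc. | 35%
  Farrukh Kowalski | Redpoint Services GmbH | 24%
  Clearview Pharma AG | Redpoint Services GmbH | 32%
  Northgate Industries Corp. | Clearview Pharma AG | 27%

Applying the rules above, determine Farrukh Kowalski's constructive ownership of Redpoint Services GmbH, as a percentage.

30.2019%

By parent–child attribution (R3), Farrukh Kowalski is treated as also owning Ha-eun Kowalski's interest in Oakhollow Realty LP, giving 48% + 22% = 70%.
By parent–child attribution (R3), Farrukh Kowalski is treated as also owning Ha-eun Kowalski's interest in Bluewater Manufacturing Inc, giving 30% + 35% = 65%.
Chain via Oakhollow Realty LP → Northgate Industries Corp. → Clearview Pharma AG (R1): 70% × 69% × 27% × 32% = 4.17312% of Redpoint Services GmbH.
Chain via Bluewater Manufacturing Inc. → Highfield Foods Inc. → Vantage Shipping BV (R1): 65% × 51% × 17% × 36% = 2.02878% of Redpoint Services GmbH.
Direct interest in Redpoint Services GmbH: 24%.
Aggregating (R2): 4.17312% + 2.02878% + 24% = 30.2019%.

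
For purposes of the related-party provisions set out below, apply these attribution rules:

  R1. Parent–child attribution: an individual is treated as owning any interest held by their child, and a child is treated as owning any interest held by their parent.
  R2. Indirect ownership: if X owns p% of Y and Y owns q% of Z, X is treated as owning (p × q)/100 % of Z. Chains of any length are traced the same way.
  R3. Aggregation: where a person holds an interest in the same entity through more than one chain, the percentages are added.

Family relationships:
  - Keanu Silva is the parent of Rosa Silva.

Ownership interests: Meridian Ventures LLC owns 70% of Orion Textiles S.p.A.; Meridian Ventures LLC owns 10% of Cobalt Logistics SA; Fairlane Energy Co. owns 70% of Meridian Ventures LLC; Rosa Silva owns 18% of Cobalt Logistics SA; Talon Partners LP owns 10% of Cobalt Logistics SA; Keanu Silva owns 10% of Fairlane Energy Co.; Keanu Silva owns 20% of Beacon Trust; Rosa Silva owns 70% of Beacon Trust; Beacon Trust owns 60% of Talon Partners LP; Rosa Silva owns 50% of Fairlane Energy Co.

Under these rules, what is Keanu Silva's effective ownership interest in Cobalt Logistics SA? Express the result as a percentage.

By parent–child attribution (R1), Keanu Silva is treated as also owning Rosa Silva's interest in Beacon Trust, giving 20% + 70% = 90%.
By parent–child attribution (R1), Keanu Silva is treated as also owning Rosa Silva's interest in Fairlane Energy Co, giving 10% + 50% = 60%.
By parent–child attribution (R1), Keanu Silva is treated as owning Rosa Silva's 18% interest in Cobalt Logistics SA.
Chain via Beacon Trust → Talon Partners LP (R2): 90% × 60% × 10% = 5.4% of Cobalt Logistics SA.
Chain via Fairlane Energy Co. → Meridian Ventures LLC (R2): 60% × 70% × 10% = 4.2% of Cobalt Logistics SA.
Direct interest in Cobalt Logistics SA: 18%.
Aggregating (R3): 5.4% + 4.2% + 18% = 27.6%.

27.6%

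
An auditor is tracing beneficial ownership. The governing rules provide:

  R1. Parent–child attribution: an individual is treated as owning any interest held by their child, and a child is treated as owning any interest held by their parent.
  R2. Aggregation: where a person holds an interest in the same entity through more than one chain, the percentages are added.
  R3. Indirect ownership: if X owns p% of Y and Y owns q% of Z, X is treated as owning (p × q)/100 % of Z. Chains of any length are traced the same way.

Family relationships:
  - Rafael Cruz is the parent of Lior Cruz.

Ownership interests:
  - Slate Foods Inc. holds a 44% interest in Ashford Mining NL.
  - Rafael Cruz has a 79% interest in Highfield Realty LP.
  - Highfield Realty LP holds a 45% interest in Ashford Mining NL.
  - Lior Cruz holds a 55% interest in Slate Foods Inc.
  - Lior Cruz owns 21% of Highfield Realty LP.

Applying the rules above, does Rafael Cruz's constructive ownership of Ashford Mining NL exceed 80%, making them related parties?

No

By parent–child attribution (R1), Rafael Cruz is treated as also owning Lior Cruz's interest in Highfield Realty LP, giving 79% + 21% = 100%.
By parent–child attribution (R1), Rafael Cruz is treated as owning Lior Cruz's 55% interest in Slate Foods Inc.
Chain via Highfield Realty LP (R3): 100% × 45% = 45% of Ashford Mining NL.
Chain via Slate Foods Inc. (R3): 55% × 44% = 24.2% of Ashford Mining NL.
Aggregating (R2): 45% + 24.2% = 69.2%.
69.2% does not exceed the 80% threshold, so Rafael is not a related party to Ashford Mining NL.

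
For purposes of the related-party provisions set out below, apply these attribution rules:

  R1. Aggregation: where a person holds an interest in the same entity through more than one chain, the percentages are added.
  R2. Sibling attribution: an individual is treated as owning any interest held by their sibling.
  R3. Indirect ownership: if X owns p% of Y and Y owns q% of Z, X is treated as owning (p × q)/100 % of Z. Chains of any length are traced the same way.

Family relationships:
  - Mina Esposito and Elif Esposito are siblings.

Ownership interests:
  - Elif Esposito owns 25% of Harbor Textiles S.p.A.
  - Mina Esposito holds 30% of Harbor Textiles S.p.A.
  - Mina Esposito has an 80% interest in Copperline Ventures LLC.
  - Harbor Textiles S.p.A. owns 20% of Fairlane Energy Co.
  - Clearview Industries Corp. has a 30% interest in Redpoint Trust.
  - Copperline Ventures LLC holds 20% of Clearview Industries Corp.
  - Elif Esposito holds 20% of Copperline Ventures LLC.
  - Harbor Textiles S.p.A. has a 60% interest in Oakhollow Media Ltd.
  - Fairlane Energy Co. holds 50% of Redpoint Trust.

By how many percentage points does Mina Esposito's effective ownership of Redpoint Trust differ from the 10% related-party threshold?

By sibling attribution (R2), Mina Esposito is treated as also owning Elif Esposito's interest in Harbor Textiles S.p.A, giving 30% + 25% = 55%.
By sibling attribution (R2), Mina Esposito is treated as also owning Elif Esposito's interest in Copperline Ventures LLC, giving 80% + 20% = 100%.
Chain via Harbor Textiles S.p.A. → Fairlane Energy Co. (R3): 55% × 20% × 50% = 5.5% of Redpoint Trust.
Chain via Copperline Ventures LLC → Clearview Industries Corp. (R3): 100% × 20% × 30% = 6% of Redpoint Trust.
Aggregating (R1): 5.5% + 6% = 11.5%.
11.5% exceeds the 10% threshold by 1.5 percentage points.

1.5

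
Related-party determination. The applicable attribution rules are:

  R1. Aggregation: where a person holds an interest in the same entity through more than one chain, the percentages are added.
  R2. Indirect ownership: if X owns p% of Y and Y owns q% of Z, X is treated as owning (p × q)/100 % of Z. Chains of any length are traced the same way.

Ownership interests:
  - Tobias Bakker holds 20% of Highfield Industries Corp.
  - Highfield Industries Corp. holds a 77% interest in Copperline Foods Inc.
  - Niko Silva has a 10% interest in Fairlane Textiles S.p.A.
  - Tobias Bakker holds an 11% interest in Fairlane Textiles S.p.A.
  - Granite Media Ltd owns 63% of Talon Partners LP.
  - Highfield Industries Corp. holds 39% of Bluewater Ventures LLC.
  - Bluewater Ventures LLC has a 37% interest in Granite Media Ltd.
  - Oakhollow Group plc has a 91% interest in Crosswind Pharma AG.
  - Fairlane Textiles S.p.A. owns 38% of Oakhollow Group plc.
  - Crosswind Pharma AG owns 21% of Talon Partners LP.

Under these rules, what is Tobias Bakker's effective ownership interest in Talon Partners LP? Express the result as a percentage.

2.616978%

Chain via Fairlane Textiles S.p.A. → Oakhollow Group plc → Crosswind Pharma AG (R2): 11% × 38% × 91% × 21% = 0.798798% of Talon Partners LP.
Chain via Highfield Industries Corp. → Bluewater Ventures LLC → Granite Media Ltd (R2): 20% × 39% × 37% × 63% = 1.81818% of Talon Partners LP.
Aggregating (R1): 0.798798% + 1.81818% = 2.616978%.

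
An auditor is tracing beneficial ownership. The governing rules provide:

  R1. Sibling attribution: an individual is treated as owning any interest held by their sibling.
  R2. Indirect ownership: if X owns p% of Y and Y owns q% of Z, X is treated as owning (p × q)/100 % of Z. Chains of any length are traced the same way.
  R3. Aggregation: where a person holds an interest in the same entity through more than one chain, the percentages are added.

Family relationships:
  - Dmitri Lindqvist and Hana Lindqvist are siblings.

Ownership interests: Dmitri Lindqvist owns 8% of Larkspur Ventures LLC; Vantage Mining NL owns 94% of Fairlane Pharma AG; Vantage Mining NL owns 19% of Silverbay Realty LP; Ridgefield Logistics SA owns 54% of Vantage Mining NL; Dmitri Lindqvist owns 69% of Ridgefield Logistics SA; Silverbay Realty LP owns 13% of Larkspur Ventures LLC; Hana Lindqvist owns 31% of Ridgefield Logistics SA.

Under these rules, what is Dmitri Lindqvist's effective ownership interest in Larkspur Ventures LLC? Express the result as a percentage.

By sibling attribution (R1), Dmitri Lindqvist is treated as also owning Hana Lindqvist's interest in Ridgefield Logistics SA, giving 69% + 31% = 100%.
Chain via Ridgefield Logistics SA → Vantage Mining NL → Silverbay Realty LP (R2): 100% × 54% × 19% × 13% = 1.3338% of Larkspur Ventures LLC.
Direct interest in Larkspur Ventures LLC: 8%.
Aggregating (R3): 1.3338% + 8% = 9.3338%.

9.3338%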